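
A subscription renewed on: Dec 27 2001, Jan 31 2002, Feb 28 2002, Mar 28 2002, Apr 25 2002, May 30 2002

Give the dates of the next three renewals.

Jun 27 2002, Jul 25 2002, Aug 29 2002

These are Thursdays with 35, 28, 28, 28, 35-day gaps.
Each is the final Thursday of its month — Jan 31 2002 is past the 28th, so '4th Thursday' doesn't fit.
June 2002 ends with Thursday Jun 27 2002.
Last Thursday of July 2002: Jul 25 2002.
August 2002 ends with Thursday Aug 29 2002.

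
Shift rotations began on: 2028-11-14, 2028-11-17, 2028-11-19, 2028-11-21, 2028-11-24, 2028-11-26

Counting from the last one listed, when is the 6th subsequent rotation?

2028-12-10

Every event lands on a Tuesday or Friday or Sunday (gaps cycle 3, 2, 2, 3, 2).
So the schedule is: every Tuesday, Friday and Sunday.
The following Tuesday is 2028-11-28.
Next Friday: 2028-12-01.
The following Sunday is 2028-12-03.
Next Tuesday: 2028-12-05.
Next Friday: 2028-12-08.
Next Sunday: 2028-12-10.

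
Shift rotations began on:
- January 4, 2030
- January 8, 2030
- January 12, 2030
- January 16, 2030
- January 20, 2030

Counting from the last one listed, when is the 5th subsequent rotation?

February 9, 2030

The spacing is 4, 4, 4, 4 days — always 4 days.
January 20, 2030 + 4 days = January 24, 2030.
January 24, 2030 + 4 days = January 28, 2030.
January 28, 2030 + 4 days = February 1, 2030.
February 1, 2030 + 4 days = February 5, 2030.
February 5, 2030 + 4 days = February 9, 2030.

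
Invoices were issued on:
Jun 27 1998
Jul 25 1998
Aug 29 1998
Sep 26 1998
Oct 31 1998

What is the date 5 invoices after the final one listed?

Every date is a Saturday; gaps 28, 35, 28, 35 days.
Each is the last Saturday of its month (at least one falls on the 29th or later, ruling out '4th Saturday').
November 1998 ends with Saturday Nov 28 1998.
Last Saturday of December 1998: Dec 26 1998.
Last Saturday of January 1999: Jan 30 1999.
Last Saturday of February 1999: Feb 27 1999.
March 1999 ends with Saturday Mar 27 1999.

Mar 27 1999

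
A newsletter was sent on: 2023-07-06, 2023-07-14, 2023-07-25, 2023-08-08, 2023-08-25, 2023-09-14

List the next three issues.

2023-10-07, 2023-11-02, 2023-12-01

Gaps: 8, 11, 14, 17, 20 days — each gap is 3 larger than the previous one.
Next gap: 23 days. 2023-09-14 + 23 days = 2023-10-07.
Next gap: 26 days. 2023-10-07 + 26 days = 2023-11-02.
Next gap: 29 days. 2023-11-02 + 29 days = 2023-12-01.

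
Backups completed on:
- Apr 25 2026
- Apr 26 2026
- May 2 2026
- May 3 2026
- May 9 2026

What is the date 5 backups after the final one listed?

May 24 2026

Gaps: 1, 6, 1, 6 days — not constant, but cyclic with period 2.
The events fall on every Saturday and Sunday.
Next Sunday: May 10 2026.
The following Saturday is May 16 2026.
Next Sunday: May 17 2026.
The following Saturday is May 23 2026.
The following Sunday is May 24 2026.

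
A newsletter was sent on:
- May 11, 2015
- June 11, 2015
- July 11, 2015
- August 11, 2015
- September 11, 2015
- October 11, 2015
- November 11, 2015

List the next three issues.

December 11, 2015; January 11, 2016; February 11, 2016

Each date is the 11th; the gaps (31, 30, 31, 31, 30, 31) track the month lengths.
The rule is the 11th of each month.
Next: December 2015 → December 11, 2015.
January 2016: January 11, 2016.
Next: February 2016 → February 11, 2016.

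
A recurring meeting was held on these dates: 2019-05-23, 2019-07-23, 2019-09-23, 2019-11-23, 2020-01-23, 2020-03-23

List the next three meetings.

Each date is the 23rd; the gaps (61, 62, 61, 61, 60) track the month lengths.
The rule is the 23rd of every 2 months.
May 2020: 2020-05-23.
July 2020: 2020-07-23.
Next: September 2020 → 2020-09-23.

2020-05-23, 2020-07-23, 2020-09-23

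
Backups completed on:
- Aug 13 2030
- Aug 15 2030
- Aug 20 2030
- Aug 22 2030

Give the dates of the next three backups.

Aug 27 2030, Aug 29 2030, Sep 3 2030

Gaps: 2, 5, 2 days — not constant, but cyclic with period 2.
The events fall on every Tuesday and Thursday.
The following Tuesday is Aug 27 2030.
Next Thursday: Aug 29 2030.
Next Tuesday: Sep 3 2030.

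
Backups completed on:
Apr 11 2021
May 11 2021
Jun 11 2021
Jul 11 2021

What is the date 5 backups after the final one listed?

Dec 11 2021

Each date is the 11th; the gaps (30, 31, 30) track the month lengths.
The rule is the 11th of each month.
August 2021: Aug 11 2021.
Next: September 2021 → Sep 11 2021.
Next: October 2021 → Oct 11 2021.
November 2021: Nov 11 2021.
Next: December 2021 → Dec 11 2021.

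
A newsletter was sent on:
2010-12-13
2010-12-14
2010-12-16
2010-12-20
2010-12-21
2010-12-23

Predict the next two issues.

Gaps: 1, 2, 4, 1, 2 days — not constant, but cyclic with period 3.
The events fall on every Monday, Tuesday and Thursday.
The following Monday is 2010-12-27.
Next Tuesday: 2010-12-28.

2010-12-27, 2010-12-28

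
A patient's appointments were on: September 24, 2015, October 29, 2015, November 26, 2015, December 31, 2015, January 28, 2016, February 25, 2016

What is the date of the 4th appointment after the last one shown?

Every date is a Thursday; gaps 35, 28, 35, 28, 28 days.
Each is the last Thursday of its month (at least one falls on the 29th or later, ruling out '4th Thursday').
Last Thursday of March 2016: March 31, 2016.
Last Thursday of April 2016: April 28, 2016.
May 2016 ends with Thursday May 26, 2016.
Last Thursday of June 2016: June 30, 2016.

June 30, 2016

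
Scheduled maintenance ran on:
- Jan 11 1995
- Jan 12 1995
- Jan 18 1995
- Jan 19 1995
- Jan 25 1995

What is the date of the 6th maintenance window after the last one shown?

Gaps: 1, 6, 1, 6 days — not constant, but cyclic with period 2.
The events fall on every Wednesday and Thursday.
Next Thursday: Jan 26 1995.
The following Wednesday is Feb 1 1995.
The following Thursday is Feb 2 1995.
Next Wednesday: Feb 8 1995.
The following Thursday is Feb 9 1995.
The following Wednesday is Feb 15 1995.

Feb 15 1995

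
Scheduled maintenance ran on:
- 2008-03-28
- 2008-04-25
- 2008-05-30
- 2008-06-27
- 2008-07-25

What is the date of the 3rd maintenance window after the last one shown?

Every date is a Friday; gaps 28, 35, 28, 28 days.
Each is the last Friday of its month (at least one falls on the 29th or later, ruling out '4th Friday').
August 2008 ends with Friday 2008-08-29.
September 2008 ends with Friday 2008-09-26.
October 2008 ends with Friday 2008-10-31.

2008-10-31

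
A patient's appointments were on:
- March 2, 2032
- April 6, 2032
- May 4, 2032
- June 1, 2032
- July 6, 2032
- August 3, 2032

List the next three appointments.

These are Tuesdays at 28- or 35-day spacing (35, 28, 28, 35, 28).
The pattern: 1st Tuesday of the month.
1st Tuesday of September 2032: September 7, 2032.
1st Tuesday of October 2032: October 5, 2032.
November 2032 — 1st Tuesday is November 2, 2032.

September 7, 2032; October 5, 2032; November 2, 2032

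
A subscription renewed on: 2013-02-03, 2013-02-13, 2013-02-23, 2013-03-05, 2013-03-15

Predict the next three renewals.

Every event comes 10 days after the last (10, 10, 10, 10).
2013-03-15 + 10 days = 2013-03-25.
2013-03-25 + 10 days = 2013-04-04.
2013-04-04 + 10 days = 2013-04-14.

2013-03-25, 2013-04-04, 2013-04-14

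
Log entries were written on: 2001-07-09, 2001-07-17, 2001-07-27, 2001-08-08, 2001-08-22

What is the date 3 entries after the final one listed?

The spacing grows by 2 each time: 8, 10, 12, 14 days.
Next gap: 16 days. 2001-08-22 + 16 days = 2001-09-07.
Next gap: 18 days. 2001-09-07 + 18 days = 2001-09-25.
Next gap: 20 days. 2001-09-25 + 20 days = 2001-10-15.

2001-10-15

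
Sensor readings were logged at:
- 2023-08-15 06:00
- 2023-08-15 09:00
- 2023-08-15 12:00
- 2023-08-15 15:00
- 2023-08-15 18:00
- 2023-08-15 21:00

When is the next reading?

The interval is a steady 3 hours (3, 3, 3, 3, 3).
2023-08-15 21:00 + 3 h = 2023-08-16 00:00.

2023-08-16 00:00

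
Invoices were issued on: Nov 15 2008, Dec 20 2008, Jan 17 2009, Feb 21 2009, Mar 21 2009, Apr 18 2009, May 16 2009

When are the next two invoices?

Jun 20 2009, Jul 18 2009

All dates are Saturdays, 35, 28, 35, 28, 28, 28 days apart.
Specifically, the 3rd Saturday of each month.
3rd Saturday of June 2009: Jun 20 2009.
3rd Saturday of July 2009: Jul 18 2009.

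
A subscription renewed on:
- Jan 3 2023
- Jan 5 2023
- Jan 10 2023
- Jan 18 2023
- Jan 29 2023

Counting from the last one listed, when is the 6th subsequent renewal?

Jun 7 2023

The spacing grows by 3 each time: 2, 5, 8, 11 days.
Next gap: 14 days. Jan 29 2023 + 14 days = Feb 12 2023.
Next gap: 17 days. Feb 12 2023 + 17 days = Mar 1 2023.
Next gap: 20 days. Mar 1 2023 + 20 days = Mar 21 2023.
Next gap: 23 days. Mar 21 2023 + 23 days = Apr 13 2023.
Next gap: 26 days. Apr 13 2023 + 26 days = May 9 2023.
Next gap: 29 days. May 9 2023 + 29 days = Jun 7 2023.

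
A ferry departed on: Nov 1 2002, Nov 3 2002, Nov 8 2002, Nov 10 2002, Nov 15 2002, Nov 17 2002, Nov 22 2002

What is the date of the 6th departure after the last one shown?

Dec 13 2002

The gap pattern 2, 5, 2, 5, 2, 5 repeats every 2 events.
These are the Fridays and Sundays of each week.
Next Sunday: Nov 24 2002.
Next Friday: Nov 29 2002.
Next Sunday: Dec 1 2002.
Next Friday: Dec 6 2002.
The following Sunday is Dec 8 2002.
Next Friday: Dec 13 2002.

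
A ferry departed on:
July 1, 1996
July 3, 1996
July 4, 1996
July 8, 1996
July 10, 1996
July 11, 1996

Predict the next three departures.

The gap pattern 2, 1, 4, 2, 1 repeats every 3 events.
These are the Mondays, Wednesdays and Thursdays of each week.
Next Monday: July 15, 1996.
Next Wednesday: July 17, 1996.
Next Thursday: July 18, 1996.

July 15, 1996; July 17, 1996; July 18, 1996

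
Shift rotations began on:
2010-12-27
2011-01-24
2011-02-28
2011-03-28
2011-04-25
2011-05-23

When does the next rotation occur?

2011-06-27

These are Mondays at 28- or 35-day spacing (28, 35, 28, 28, 28).
The pattern: 4th Monday of the month.
4th Monday of June 2011: 2011-06-27.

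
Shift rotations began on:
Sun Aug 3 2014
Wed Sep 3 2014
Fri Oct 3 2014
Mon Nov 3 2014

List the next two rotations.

Wed Dec 3 2014, Sat Jan 3 2015

Gaps: 31, 30, 31 days — not constant. Every event is on the 3rd of the month.
Pattern: the 3rd of each month.
Next: December 2014 → Wed Dec 3 2014.
January 2015: Sat Jan 3 2015.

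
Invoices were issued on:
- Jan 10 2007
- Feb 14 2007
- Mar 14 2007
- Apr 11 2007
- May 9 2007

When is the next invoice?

These are Wednesdays at 28- or 35-day spacing (35, 28, 28, 28).
The pattern: 2nd Wednesday of the month.
2nd Wednesday of June 2007: Jun 13 2007.

Jun 13 2007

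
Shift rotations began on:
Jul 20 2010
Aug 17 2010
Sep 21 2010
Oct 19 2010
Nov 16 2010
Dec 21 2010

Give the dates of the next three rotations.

Jan 18 2011, Feb 15 2011, Mar 15 2011

These are Tuesdays at 28- or 35-day spacing (28, 35, 28, 28, 35).
The pattern: 3rd Tuesday of the month.
January 2011 — 3rd Tuesday is Jan 18 2011.
February 2011 — 3rd Tuesday is Feb 15 2011.
March 2011 — 3rd Tuesday is Mar 15 2011.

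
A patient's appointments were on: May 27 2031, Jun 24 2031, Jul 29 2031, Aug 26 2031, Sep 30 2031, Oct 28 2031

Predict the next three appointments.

Nov 25 2031, Dec 30 2031, Jan 27 2032

Every date is a Tuesday; gaps 28, 35, 28, 35, 28 days.
Each is the last Tuesday of its month (at least one falls on the 29th or later, ruling out '4th Tuesday').
November 2031 ends with Tuesday Nov 25 2031.
December 2031 ends with Tuesday Dec 30 2031.
January 2032 ends with Tuesday Jan 27 2032.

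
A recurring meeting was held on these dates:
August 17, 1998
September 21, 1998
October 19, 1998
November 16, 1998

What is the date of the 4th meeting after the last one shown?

Gaps: 35, 28, 28 days — a mix of 28 and 35. Every date is a Monday.
Each is the 3rd Monday of its month.
3rd Monday of December 1998: December 21, 1998.
3rd Monday of January 1999: January 18, 1999.
February 1999 — 3rd Monday is February 15, 1999.
March 1999 — 3rd Monday is March 15, 1999.

March 15, 1999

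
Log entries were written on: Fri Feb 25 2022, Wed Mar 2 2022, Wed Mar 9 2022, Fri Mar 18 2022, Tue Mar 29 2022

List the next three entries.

Gaps: 5, 7, 9, 11 days — each gap is 2 larger than the previous one.
Next gap: 13 days. Tue Mar 29 2022 + 13 days = Mon Apr 11 2022.
Next gap: 15 days. Mon Apr 11 2022 + 15 days = Tue Apr 26 2022.
Next gap: 17 days. Tue Apr 26 2022 + 17 days = Fri May 13 2022.

Mon Apr 11 2022, Tue Apr 26 2022, Fri May 13 2022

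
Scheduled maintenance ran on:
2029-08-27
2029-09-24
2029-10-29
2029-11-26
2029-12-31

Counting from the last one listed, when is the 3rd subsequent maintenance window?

2030-03-25

These are Mondays with 28, 35, 28, 35-day gaps.
Each is the final Monday of its month — 2029-10-29 is past the 28th, so '4th Monday' doesn't fit.
Last Monday of January 2030: 2030-01-28.
February 2030 ends with Monday 2030-02-25.
March 2030 ends with Monday 2030-03-25.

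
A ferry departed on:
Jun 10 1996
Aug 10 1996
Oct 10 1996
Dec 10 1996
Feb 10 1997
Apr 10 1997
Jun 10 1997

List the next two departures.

Each date is the 10th; the gaps (61, 61, 61, 62, 59, 61) track the month lengths.
The rule is the 10th of every 2 months.
Next: August 1997 → Aug 10 1997.
October 1997: Oct 10 1997.

Aug 10 1997, Oct 10 1997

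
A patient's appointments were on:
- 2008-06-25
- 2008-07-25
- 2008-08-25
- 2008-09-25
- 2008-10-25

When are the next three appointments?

2008-11-25, 2008-12-25, 2009-01-25

Each date is the 25th; the gaps (30, 31, 31, 30) track the month lengths.
The rule is the 25th of each month.
Next: November 2008 → 2008-11-25.
Next: December 2008 → 2008-12-25.
Next: January 2009 → 2009-01-25.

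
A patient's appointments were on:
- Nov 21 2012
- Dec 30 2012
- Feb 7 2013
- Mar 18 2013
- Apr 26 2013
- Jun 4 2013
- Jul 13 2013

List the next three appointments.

Aug 21 2013, Sep 29 2013, Nov 7 2013

The spacing is 39, 39, 39, 39, 39, 39 days — always 39 days.
Jul 13 2013 + 39 days = Aug 21 2013.
Aug 21 2013 + 39 days = Sep 29 2013.
Sep 29 2013 + 39 days = Nov 7 2013.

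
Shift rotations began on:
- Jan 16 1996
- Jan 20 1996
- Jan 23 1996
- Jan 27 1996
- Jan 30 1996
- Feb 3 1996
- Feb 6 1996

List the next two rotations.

Gaps: 4, 3, 4, 3, 4, 3 days — not constant, but cyclic with period 2.
The events fall on every Tuesday and Saturday.
Next Saturday: Feb 10 1996.
The following Tuesday is Feb 13 1996.

Feb 10 1996, Feb 13 1996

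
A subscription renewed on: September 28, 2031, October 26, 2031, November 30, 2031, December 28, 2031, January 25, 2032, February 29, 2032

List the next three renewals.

All Sundays; the gaps (28, 35, 28, 28, 35) vary with month length.
This is the last Sunday of each month.
Last Sunday of March 2032: March 28, 2032.
April 2032 ends with Sunday April 25, 2032.
Last Sunday of May 2032: May 30, 2032.

March 28, 2032; April 25, 2032; May 30, 2032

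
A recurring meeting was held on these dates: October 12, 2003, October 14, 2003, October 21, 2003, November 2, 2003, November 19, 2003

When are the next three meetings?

Gaps: 2, 7, 12, 17 days — each gap is 5 larger than the previous one.
Next gap: 22 days. November 19, 2003 + 22 days = December 11, 2003.
Next gap: 27 days. December 11, 2003 + 27 days = January 7, 2004.
Next gap: 32 days. January 7, 2004 + 32 days = February 8, 2004.

December 11, 2003; January 7, 2004; February 8, 2004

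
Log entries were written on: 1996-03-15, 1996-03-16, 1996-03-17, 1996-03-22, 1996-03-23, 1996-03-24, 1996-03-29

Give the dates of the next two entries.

1996-03-30, 1996-03-31

Gaps: 1, 1, 5, 1, 1, 5 days — not constant, but cyclic with period 3.
The events fall on every Friday, Saturday and Sunday.
The following Saturday is 1996-03-30.
Next Sunday: 1996-03-31.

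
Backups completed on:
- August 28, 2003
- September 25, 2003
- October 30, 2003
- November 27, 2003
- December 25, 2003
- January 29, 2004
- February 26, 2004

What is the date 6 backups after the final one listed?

August 26, 2004

These are Thursdays with 28, 35, 28, 28, 35, 28-day gaps.
Each is the final Thursday of its month — October 30, 2003 is past the 28th, so '4th Thursday' doesn't fit.
March 2004 ends with Thursday March 25, 2004.
Last Thursday of April 2004: April 29, 2004.
Last Thursday of May 2004: May 27, 2004.
June 2004 ends with Thursday June 24, 2004.
July 2004 ends with Thursday July 29, 2004.
Last Thursday of August 2004: August 26, 2004.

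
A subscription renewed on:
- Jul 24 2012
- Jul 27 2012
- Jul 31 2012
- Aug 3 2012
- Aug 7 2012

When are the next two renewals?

Every event lands on a Tuesday or Friday (gaps cycle 3, 4, 3, 4).
So the schedule is: every Tuesday and Friday.
The following Friday is Aug 10 2012.
The following Tuesday is Aug 14 2012.

Aug 10 2012, Aug 14 2012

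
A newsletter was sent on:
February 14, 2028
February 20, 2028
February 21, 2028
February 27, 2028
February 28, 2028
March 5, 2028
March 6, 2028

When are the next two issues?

March 12, 2028; March 13, 2028

Gaps: 6, 1, 6, 1, 6, 1 days — not constant, but cyclic with period 2.
The events fall on every Monday and Sunday.
The following Sunday is March 12, 2028.
Next Monday: March 13, 2028.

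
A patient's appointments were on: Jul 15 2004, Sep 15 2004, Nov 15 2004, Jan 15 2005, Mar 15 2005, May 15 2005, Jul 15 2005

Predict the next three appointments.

Sep 15 2005, Nov 15 2005, Jan 15 2006

Each date is the 15th; the gaps (62, 61, 61, 59, 61, 61) track the month lengths.
The rule is the 15th of every 2 months.
September 2005: Sep 15 2005.
Next: November 2005 → Nov 15 2005.
Next: January 2006 → Jan 15 2006.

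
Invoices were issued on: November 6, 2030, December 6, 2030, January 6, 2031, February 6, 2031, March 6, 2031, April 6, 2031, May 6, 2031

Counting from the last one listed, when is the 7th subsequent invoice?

December 6, 2031

Each date is the 6th; the gaps (30, 31, 31, 28, 31, 30) track the month lengths.
The rule is the 6th of each month.
June 2031: June 6, 2031.
July 2031: July 6, 2031.
Next: August 2031 → August 6, 2031.
Next: September 2031 → September 6, 2031.
Next: October 2031 → October 6, 2031.
Next: November 2031 → November 6, 2031.
December 2031: December 6, 2031.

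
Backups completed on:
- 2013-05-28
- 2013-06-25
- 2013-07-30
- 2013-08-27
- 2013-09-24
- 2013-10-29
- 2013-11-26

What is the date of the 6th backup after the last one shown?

Every date is a Tuesday; gaps 28, 35, 28, 28, 35, 28 days.
Each is the last Tuesday of its month (at least one falls on the 29th or later, ruling out '4th Tuesday').
December 2013 ends with Tuesday 2013-12-31.
Last Tuesday of January 2014: 2014-01-28.
February 2014 ends with Tuesday 2014-02-25.
March 2014 ends with Tuesday 2014-03-25.
Last Tuesday of April 2014: 2014-04-29.
Last Tuesday of May 2014: 2014-05-27.

2014-05-27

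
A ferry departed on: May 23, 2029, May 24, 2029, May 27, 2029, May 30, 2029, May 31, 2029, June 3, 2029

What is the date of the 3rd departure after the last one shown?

June 10, 2029

Every event lands on a Wednesday or Thursday or Sunday (gaps cycle 1, 3, 3, 1, 3).
So the schedule is: every Wednesday, Thursday and Sunday.
Next Wednesday: June 6, 2029.
The following Thursday is June 7, 2029.
Next Sunday: June 10, 2029.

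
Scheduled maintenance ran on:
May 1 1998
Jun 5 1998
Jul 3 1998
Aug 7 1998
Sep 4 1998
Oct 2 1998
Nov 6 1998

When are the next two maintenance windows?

Dec 4 1998, Jan 1 1999

These are Fridays at 28- or 35-day spacing (35, 28, 35, 28, 28, 35).
The pattern: 1st Friday of the month.
December 1998 — 1st Friday is Dec 4 1998.
1st Friday of January 1999: Jan 1 1999.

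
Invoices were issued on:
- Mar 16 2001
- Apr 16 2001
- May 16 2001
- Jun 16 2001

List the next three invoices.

Jul 16 2001, Aug 16 2001, Sep 16 2001

Each date is the 16th; the gaps (31, 30, 31) track the month lengths.
The rule is the 16th of each month.
Next: July 2001 → Jul 16 2001.
August 2001: Aug 16 2001.
Next: September 2001 → Sep 16 2001.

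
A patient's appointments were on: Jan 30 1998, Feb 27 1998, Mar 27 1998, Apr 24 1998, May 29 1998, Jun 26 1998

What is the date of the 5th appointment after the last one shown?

All Fridays; the gaps (28, 28, 28, 35, 28) vary with month length.
This is the last Friday of each month.
Last Friday of July 1998: Jul 31 1998.
August 1998 ends with Friday Aug 28 1998.
September 1998 ends with Friday Sep 25 1998.
Last Friday of October 1998: Oct 30 1998.
Last Friday of November 1998: Nov 27 1998.

Nov 27 1998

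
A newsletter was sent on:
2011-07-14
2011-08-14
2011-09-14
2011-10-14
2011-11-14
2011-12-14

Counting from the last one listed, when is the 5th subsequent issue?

2012-05-14

Each date is the 14th; the gaps (31, 31, 30, 31, 30) track the month lengths.
The rule is the 14th of each month.
Next: January 2012 → 2012-01-14.
February 2012: 2012-02-14.
Next: March 2012 → 2012-03-14.
Next: April 2012 → 2012-04-14.
May 2012: 2012-05-14.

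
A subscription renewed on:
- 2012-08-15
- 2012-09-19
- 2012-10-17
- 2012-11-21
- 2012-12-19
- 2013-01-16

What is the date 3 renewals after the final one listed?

Gaps: 35, 28, 35, 28, 28 days — a mix of 28 and 35. Every date is a Wednesday.
Each is the 3rd Wednesday of its month.
February 2013 — 3rd Wednesday is 2013-02-20.
3rd Wednesday of March 2013: 2013-03-20.
3rd Wednesday of April 2013: 2013-04-17.

2013-04-17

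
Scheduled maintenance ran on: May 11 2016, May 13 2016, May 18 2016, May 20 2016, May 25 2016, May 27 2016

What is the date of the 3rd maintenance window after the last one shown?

Jun 8 2016

Every event lands on a Wednesday or Friday (gaps cycle 2, 5, 2, 5, 2).
So the schedule is: every Wednesday and Friday.
The following Wednesday is Jun 1 2016.
Next Friday: Jun 3 2016.
Next Wednesday: Jun 8 2016.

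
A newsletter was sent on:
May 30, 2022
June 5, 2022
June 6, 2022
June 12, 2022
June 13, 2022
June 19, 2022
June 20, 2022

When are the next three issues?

The gap pattern 6, 1, 6, 1, 6, 1 repeats every 2 events.
These are the Mondays and Sundays of each week.
Next Sunday: June 26, 2022.
Next Monday: June 27, 2022.
Next Sunday: July 3, 2022.

June 26, 2022; June 27, 2022; July 3, 2022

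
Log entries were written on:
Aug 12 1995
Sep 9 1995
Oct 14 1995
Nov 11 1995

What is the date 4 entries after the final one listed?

Mar 9 1996

All dates are Saturdays, 28, 35, 28 days apart.
Specifically, the 2nd Saturday of each month.
2nd Saturday of December 1995: Dec 9 1995.
2nd Saturday of January 1996: Jan 13 1996.
February 1996 — 2nd Saturday is Feb 10 1996.
2nd Saturday of March 1996: Mar 9 1996.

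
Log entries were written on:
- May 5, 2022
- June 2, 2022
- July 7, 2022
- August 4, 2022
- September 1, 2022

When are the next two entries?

These are Thursdays at 28- or 35-day spacing (28, 35, 28, 28).
The pattern: 1st Thursday of the month.
October 2022 — 1st Thursday is October 6, 2022.
November 2022 — 1st Thursday is November 3, 2022.

October 6, 2022; November 3, 2022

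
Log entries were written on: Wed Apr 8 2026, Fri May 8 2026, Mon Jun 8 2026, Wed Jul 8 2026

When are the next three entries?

Sat Aug 8 2026, Tue Sep 8 2026, Thu Oct 8 2026

Gaps: 30, 31, 30 days — not constant. Every event is on the 8th of the month.
Pattern: the 8th of each month.
Next: August 2026 → Sat Aug 8 2026.
Next: September 2026 → Tue Sep 8 2026.
Next: October 2026 → Thu Oct 8 2026.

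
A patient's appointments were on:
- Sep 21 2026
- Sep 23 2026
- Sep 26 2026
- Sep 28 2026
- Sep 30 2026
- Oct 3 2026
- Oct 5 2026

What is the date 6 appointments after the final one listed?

Oct 19 2026

Gaps: 2, 3, 2, 2, 3, 2 days — not constant, but cyclic with period 3.
The events fall on every Monday, Wednesday and Saturday.
Next Wednesday: Oct 7 2026.
The following Saturday is Oct 10 2026.
The following Monday is Oct 12 2026.
The following Wednesday is Oct 14 2026.
The following Saturday is Oct 17 2026.
Next Monday: Oct 19 2026.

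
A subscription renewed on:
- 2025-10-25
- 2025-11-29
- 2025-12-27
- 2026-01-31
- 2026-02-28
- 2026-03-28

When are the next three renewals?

2026-04-25, 2026-05-30, 2026-06-27

Every date is a Saturday; gaps 35, 28, 35, 28, 28 days.
Each is the last Saturday of its month (at least one falls on the 29th or later, ruling out '4th Saturday').
Last Saturday of April 2026: 2026-04-25.
May 2026 ends with Saturday 2026-05-30.
June 2026 ends with Saturday 2026-06-27.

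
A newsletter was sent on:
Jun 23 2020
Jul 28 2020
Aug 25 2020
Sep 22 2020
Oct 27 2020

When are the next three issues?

Nov 24 2020, Dec 22 2020, Jan 26 2021

Gaps: 35, 28, 28, 35 days — a mix of 28 and 35. Every date is a Tuesday.
Each is the 4th Tuesday of its month.
November 2020 — 4th Tuesday is Nov 24 2020.
December 2020 — 4th Tuesday is Dec 22 2020.
January 2021 — 4th Tuesday is Jan 26 2021.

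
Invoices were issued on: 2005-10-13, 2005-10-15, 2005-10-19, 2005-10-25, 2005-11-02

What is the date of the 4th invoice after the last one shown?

Gaps: 2, 4, 6, 8 days — each gap is 2 larger than the previous one.
Next gap: 10 days. 2005-11-02 + 10 days = 2005-11-12.
Next gap: 12 days. 2005-11-12 + 12 days = 2005-11-24.
Next gap: 14 days. 2005-11-24 + 14 days = 2005-12-08.
Next gap: 16 days. 2005-12-08 + 16 days = 2005-12-24.

2005-12-24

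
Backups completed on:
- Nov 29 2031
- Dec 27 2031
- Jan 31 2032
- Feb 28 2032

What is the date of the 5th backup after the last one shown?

Jul 31 2032

All Saturdays; the gaps (28, 35, 28) vary with month length.
This is the last Saturday of each month.
March 2032 ends with Saturday Mar 27 2032.
Last Saturday of April 2032: Apr 24 2032.
Last Saturday of May 2032: May 29 2032.
June 2032 ends with Saturday Jun 26 2032.
Last Saturday of July 2032: Jul 31 2032.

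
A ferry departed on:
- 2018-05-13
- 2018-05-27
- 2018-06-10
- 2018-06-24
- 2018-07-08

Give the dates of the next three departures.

2018-07-22, 2018-08-05, 2018-08-19

Every event comes 14 days after the last (14, 14, 14, 14).
2018-07-08 + 14 days = 2018-07-22.
2018-07-22 + 14 days = 2018-08-05.
2018-08-05 + 14 days = 2018-08-19.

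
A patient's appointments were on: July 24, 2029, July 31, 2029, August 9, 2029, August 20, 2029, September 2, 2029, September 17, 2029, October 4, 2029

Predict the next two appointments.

October 23, 2029; November 13, 2029

Intervals are 7, 9, 11, 13, 15, 17 days — an arithmetic progression with common difference 2.
Next gap: 19 days. October 4, 2029 + 19 days = October 23, 2029.
Next gap: 21 days. October 23, 2029 + 21 days = November 13, 2029.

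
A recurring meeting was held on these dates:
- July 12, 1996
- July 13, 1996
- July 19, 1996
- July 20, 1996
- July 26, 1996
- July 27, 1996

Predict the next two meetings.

August 2, 1996; August 3, 1996

The gap pattern 1, 6, 1, 6, 1 repeats every 2 events.
These are the Fridays and Saturdays of each week.
Next Friday: August 2, 1996.
The following Saturday is August 3, 1996.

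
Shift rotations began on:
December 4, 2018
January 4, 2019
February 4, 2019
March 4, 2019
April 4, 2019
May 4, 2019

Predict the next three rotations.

June 4, 2019; July 4, 2019; August 4, 2019

The day-of-month is always 4 (31, 31, 28, 31, 30 days between events).
So this recurs on the 4th of each month.
June 2019: June 4, 2019.
Next: July 2019 → July 4, 2019.
Next: August 2019 → August 4, 2019.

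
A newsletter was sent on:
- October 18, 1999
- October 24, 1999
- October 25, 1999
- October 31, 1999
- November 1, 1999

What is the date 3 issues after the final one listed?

November 14, 1999

The gap pattern 6, 1, 6, 1 repeats every 2 events.
These are the Mondays and Sundays of each week.
Next Sunday: November 7, 1999.
The following Monday is November 8, 1999.
Next Sunday: November 14, 1999.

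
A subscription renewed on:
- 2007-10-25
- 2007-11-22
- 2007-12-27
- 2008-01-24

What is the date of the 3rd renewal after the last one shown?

2008-04-24

These are Thursdays at 28- or 35-day spacing (28, 35, 28).
The pattern: 4th Thursday of the month.
February 2008 — 4th Thursday is 2008-02-28.
4th Thursday of March 2008: 2008-03-27.
April 2008 — 4th Thursday is 2008-04-24.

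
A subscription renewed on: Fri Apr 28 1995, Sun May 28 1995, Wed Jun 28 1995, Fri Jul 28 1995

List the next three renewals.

Mon Aug 28 1995, Thu Sep 28 1995, Sat Oct 28 1995

Gaps: 30, 31, 30 days — not constant. Every event is on the 28th of the month.
Pattern: the 28th of each month.
August 1995: Mon Aug 28 1995.
Next: September 1995 → Thu Sep 28 1995.
October 1995: Sat Oct 28 1995.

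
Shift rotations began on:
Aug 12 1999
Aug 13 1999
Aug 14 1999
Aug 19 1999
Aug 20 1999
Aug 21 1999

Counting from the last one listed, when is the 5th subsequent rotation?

The gap pattern 1, 1, 5, 1, 1 repeats every 3 events.
These are the Thursdays, Fridays and Saturdays of each week.
Next Thursday: Aug 26 1999.
The following Friday is Aug 27 1999.
The following Saturday is Aug 28 1999.
The following Thursday is Sep 2 1999.
Next Friday: Sep 3 1999.

Sep 3 1999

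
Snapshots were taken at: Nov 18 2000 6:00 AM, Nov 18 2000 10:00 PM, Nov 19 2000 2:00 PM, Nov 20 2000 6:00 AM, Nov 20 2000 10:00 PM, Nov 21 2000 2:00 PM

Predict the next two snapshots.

Spacing: 16, 16, 16, 16, 16 h — constant 16 h.
Nov 21 2000 2:00 PM + 16 h = Nov 22 2000 6:00 AM.
Nov 22 2000 6:00 AM + 16 h = Nov 22 2000 10:00 PM.

Nov 22 2000 6:00 AM, Nov 22 2000 10:00 PM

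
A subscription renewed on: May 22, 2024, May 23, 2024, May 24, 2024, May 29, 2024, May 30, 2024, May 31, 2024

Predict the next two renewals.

June 5, 2024; June 6, 2024

Every event lands on a Wednesday or Thursday or Friday (gaps cycle 1, 1, 5, 1, 1).
So the schedule is: every Wednesday, Thursday and Friday.
Next Wednesday: June 5, 2024.
Next Thursday: June 6, 2024.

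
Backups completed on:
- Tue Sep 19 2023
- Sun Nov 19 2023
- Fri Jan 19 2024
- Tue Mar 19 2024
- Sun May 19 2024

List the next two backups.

Fri Jul 19 2024, Thu Sep 19 2024

Each date is the 19th; the gaps (61, 61, 60, 61) track the month lengths.
The rule is the 19th of every 2 months.
July 2024: Fri Jul 19 2024.
September 2024: Thu Sep 19 2024.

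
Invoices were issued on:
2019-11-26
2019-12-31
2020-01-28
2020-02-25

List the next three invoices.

2020-03-31, 2020-04-28, 2020-05-26

All Tuesdays; the gaps (35, 28, 28) vary with month length.
This is the last Tuesday of each month.
Last Tuesday of March 2020: 2020-03-31.
April 2020 ends with Tuesday 2020-04-28.
Last Tuesday of May 2020: 2020-05-26.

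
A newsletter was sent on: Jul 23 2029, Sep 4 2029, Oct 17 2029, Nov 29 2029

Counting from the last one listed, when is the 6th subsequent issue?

Gaps between consecutive events: 43, 43, 43 days — a constant 43-day interval.
Nov 29 2029 + 43 days = Jan 11 2030.
Jan 11 2030 + 43 days = Feb 23 2030.
Feb 23 2030 + 43 days = Apr 7 2030.
Apr 7 2030 + 43 days = May 20 2030.
May 20 2030 + 43 days = Jul 2 2030.
Jul 2 2030 + 43 days = Aug 14 2030.

Aug 14 2030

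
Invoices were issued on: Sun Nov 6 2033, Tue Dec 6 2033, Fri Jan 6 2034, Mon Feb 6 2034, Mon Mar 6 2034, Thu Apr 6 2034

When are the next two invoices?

Gaps: 30, 31, 31, 28, 31 days — not constant. Every event is on the 6th of the month.
Pattern: the 6th of each month.
May 2034: Sat May 6 2034.
Next: June 2034 → Tue Jun 6 2034.

Sat May 6 2034, Tue Jun 6 2034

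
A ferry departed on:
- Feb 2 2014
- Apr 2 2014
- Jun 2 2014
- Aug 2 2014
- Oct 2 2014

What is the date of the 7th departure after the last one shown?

The day-of-month is always 2 (59, 61, 61, 61 days between events).
So this recurs on the 2nd of every 2 months.
December 2014: Dec 2 2014.
February 2015: Feb 2 2015.
Next: April 2015 → Apr 2 2015.
Next: June 2015 → Jun 2 2015.
August 2015: Aug 2 2015.
October 2015: Oct 2 2015.
December 2015: Dec 2 2015.

Dec 2 2015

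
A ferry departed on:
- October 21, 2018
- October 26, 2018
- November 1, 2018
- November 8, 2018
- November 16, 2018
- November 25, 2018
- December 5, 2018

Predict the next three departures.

December 16, 2018; December 28, 2018; January 10, 2019

Gaps: 5, 6, 7, 8, 9, 10 days — each gap is 1 larger than the previous one.
Next gap: 11 days. December 5, 2018 + 11 days = December 16, 2018.
Next gap: 12 days. December 16, 2018 + 12 days = December 28, 2018.
Next gap: 13 days. December 28, 2018 + 13 days = January 10, 2019.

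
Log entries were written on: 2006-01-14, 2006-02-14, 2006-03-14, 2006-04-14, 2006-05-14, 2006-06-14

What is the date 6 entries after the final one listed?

2006-12-14

Gaps: 31, 28, 31, 30, 31 days — not constant. Every event is on the 14th of the month.
Pattern: the 14th of each month.
July 2006: 2006-07-14.
Next: August 2006 → 2006-08-14.
September 2006: 2006-09-14.
October 2006: 2006-10-14.
November 2006: 2006-11-14.
December 2006: 2006-12-14.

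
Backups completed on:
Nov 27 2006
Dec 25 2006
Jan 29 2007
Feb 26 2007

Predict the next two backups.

Mar 26 2007, Apr 30 2007

These are Mondays with 28, 35, 28-day gaps.
Each is the final Monday of its month — Jan 29 2007 is past the 28th, so '4th Monday' doesn't fit.
March 2007 ends with Monday Mar 26 2007.
Last Monday of April 2007: Apr 30 2007.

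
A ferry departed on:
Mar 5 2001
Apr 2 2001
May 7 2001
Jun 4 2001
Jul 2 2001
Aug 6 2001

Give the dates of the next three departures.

Sep 3 2001, Oct 1 2001, Nov 5 2001

These are Mondays at 28- or 35-day spacing (28, 35, 28, 28, 35).
The pattern: 1st Monday of the month.
1st Monday of September 2001: Sep 3 2001.
1st Monday of October 2001: Oct 1 2001.
1st Monday of November 2001: Nov 5 2001.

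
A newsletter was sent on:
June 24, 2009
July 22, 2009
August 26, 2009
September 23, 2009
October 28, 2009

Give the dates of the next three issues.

November 25, 2009; December 23, 2009; January 27, 2010

All dates are Wednesdays, 28, 35, 28, 35 days apart.
Specifically, the 4th Wednesday of each month.
4th Wednesday of November 2009: November 25, 2009.
December 2009 — 4th Wednesday is December 23, 2009.
January 2010 — 4th Wednesday is January 27, 2010.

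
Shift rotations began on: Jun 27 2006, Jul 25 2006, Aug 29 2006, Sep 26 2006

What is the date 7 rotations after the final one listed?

Apr 24 2007

All Tuesdays; the gaps (28, 35, 28) vary with month length.
This is the last Tuesday of each month.
Last Tuesday of October 2006: Oct 31 2006.
Last Tuesday of November 2006: Nov 28 2006.
December 2006 ends with Tuesday Dec 26 2006.
Last Tuesday of January 2007: Jan 30 2007.
February 2007 ends with Tuesday Feb 27 2007.
March 2007 ends with Tuesday Mar 27 2007.
Last Tuesday of April 2007: Apr 24 2007.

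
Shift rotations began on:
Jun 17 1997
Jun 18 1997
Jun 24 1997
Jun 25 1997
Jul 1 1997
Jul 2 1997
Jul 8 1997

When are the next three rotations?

Jul 9 1997, Jul 15 1997, Jul 16 1997

Every event lands on a Tuesday or Wednesday (gaps cycle 1, 6, 1, 6, 1, 6).
So the schedule is: every Tuesday and Wednesday.
The following Wednesday is Jul 9 1997.
Next Tuesday: Jul 15 1997.
The following Wednesday is Jul 16 1997.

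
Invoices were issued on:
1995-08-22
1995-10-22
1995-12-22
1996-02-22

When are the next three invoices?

1996-04-22, 1996-06-22, 1996-08-22

Gaps: 61, 61, 62 days — not constant. Every event is on the 22nd of the month.
Pattern: the 22nd of every 2 months.
April 1996: 1996-04-22.
Next: June 1996 → 1996-06-22.
August 1996: 1996-08-22.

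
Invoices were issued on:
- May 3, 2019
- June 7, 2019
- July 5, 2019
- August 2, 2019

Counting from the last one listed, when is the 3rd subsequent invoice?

November 1, 2019

Gaps: 35, 28, 28 days — a mix of 28 and 35. Every date is a Friday.
Each is the 1st Friday of its month.
September 2019 — 1st Friday is September 6, 2019.
October 2019 — 1st Friday is October 4, 2019.
November 2019 — 1st Friday is November 1, 2019.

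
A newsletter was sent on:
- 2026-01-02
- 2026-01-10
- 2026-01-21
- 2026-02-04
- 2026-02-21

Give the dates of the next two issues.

2026-03-13, 2026-04-05

Intervals are 8, 11, 14, 17 days — an arithmetic progression with common difference 3.
Next gap: 20 days. 2026-02-21 + 20 days = 2026-03-13.
Next gap: 23 days. 2026-03-13 + 23 days = 2026-04-05.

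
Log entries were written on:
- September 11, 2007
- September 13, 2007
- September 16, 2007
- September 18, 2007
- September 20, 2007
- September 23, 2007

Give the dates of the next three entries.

September 25, 2007; September 27, 2007; September 30, 2007

Gaps: 2, 3, 2, 2, 3 days — not constant, but cyclic with period 3.
The events fall on every Tuesday, Thursday and Sunday.
The following Tuesday is September 25, 2007.
The following Thursday is September 27, 2007.
The following Sunday is September 30, 2007.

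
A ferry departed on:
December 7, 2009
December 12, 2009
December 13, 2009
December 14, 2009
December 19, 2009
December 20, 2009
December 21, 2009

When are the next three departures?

December 26, 2009; December 27, 2009; December 28, 2009

Every event lands on a Monday or Saturday or Sunday (gaps cycle 5, 1, 1, 5, 1, 1).
So the schedule is: every Monday, Saturday and Sunday.
Next Saturday: December 26, 2009.
The following Sunday is December 27, 2009.
Next Monday: December 28, 2009.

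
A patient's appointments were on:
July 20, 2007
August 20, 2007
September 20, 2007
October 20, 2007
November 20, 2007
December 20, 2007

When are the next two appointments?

The day-of-month is always 20 (31, 31, 30, 31, 30 days between events).
So this recurs on the 20th of each month.
January 2008: January 20, 2008.
February 2008: February 20, 2008.

January 20, 2008; February 20, 2008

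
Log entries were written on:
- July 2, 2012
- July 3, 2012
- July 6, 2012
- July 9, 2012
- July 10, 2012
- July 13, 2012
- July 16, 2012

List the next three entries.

Every event lands on a Monday or Tuesday or Friday (gaps cycle 1, 3, 3, 1, 3, 3).
So the schedule is: every Monday, Tuesday and Friday.
Next Tuesday: July 17, 2012.
Next Friday: July 20, 2012.
The following Monday is July 23, 2012.

July 17, 2012; July 20, 2012; July 23, 2012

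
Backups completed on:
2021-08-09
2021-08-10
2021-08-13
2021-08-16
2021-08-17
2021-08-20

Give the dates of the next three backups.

2021-08-23, 2021-08-24, 2021-08-27

Gaps: 1, 3, 3, 1, 3 days — not constant, but cyclic with period 3.
The events fall on every Monday, Tuesday and Friday.
The following Monday is 2021-08-23.
Next Tuesday: 2021-08-24.
The following Friday is 2021-08-27.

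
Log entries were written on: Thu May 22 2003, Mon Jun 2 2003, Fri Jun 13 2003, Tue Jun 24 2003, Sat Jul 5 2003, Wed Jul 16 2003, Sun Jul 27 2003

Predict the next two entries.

Thu Aug 7 2003, Mon Aug 18 2003

The spacing is 11, 11, 11, 11, 11, 11 days — always 11 days.
Sun Jul 27 2003 + 11 days = Thu Aug 7 2003.
Thu Aug 7 2003 + 11 days = Mon Aug 18 2003.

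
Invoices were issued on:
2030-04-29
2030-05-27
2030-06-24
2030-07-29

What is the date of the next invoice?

These are Mondays with 28, 28, 35-day gaps.
Each is the final Monday of its month — 2030-04-29 is past the 28th, so '4th Monday' doesn't fit.
August 2030 ends with Monday 2030-08-26.

2030-08-26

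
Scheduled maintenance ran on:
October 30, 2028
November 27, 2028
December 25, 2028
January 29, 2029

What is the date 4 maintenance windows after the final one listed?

May 28, 2029

Every date is a Monday; gaps 28, 28, 35 days.
Each is the last Monday of its month (at least one falls on the 29th or later, ruling out '4th Monday').
Last Monday of February 2029: February 26, 2029.
Last Monday of March 2029: March 26, 2029.
Last Monday of April 2029: April 30, 2029.
Last Monday of May 2029: May 28, 2029.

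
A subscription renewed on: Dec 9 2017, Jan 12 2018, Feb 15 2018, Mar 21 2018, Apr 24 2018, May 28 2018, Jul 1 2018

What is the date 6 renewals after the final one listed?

Gaps between consecutive events: 34, 34, 34, 34, 34, 34 days — a constant 34-day interval.
Jul 1 2018 + 34 days = Aug 4 2018.
Aug 4 2018 + 34 days = Sep 7 2018.
Sep 7 2018 + 34 days = Oct 11 2018.
Oct 11 2018 + 34 days = Nov 14 2018.
Nov 14 2018 + 34 days = Dec 18 2018.
Dec 18 2018 + 34 days = Jan 21 2019.

Jan 21 2019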